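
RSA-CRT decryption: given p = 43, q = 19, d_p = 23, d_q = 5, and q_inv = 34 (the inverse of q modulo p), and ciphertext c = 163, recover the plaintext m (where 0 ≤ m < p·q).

m₁ = c^(d_p) mod p: c ≡ 34 (mod 43), and 34^23 mod 43 = 5.
m₂ = c^(d_q) mod q: c ≡ 11 (mod 19), and 11^5 mod 19 = 7.
h = q_inv·(m₁ − m₂) mod p = 34·(5 − 7) mod 43 = 18.
m = m₂ + h·q = 7 + 18·19 = 349.

349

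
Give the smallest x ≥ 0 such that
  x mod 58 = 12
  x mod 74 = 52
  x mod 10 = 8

7378

gcd(58, 74) = 2 and 2 | (52 − 12), so the pair is consistent; merging gives x ≡ 940 (mod 2146), where 2146 = lcm(58, 74).
gcd(2146, 10) = 2 and 2 | (8 − 940), so the pair is consistent; merging gives x ≡ 7378 (mod 10730), where 10730 = lcm(2146, 10).
The solution is unique modulo lcm(58, 74, 10) = 10730.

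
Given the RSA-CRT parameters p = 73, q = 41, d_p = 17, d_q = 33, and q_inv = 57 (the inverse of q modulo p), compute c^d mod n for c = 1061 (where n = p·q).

2011

m₁ = c^(d_p) mod p: c ≡ 39 (mod 73), and 39^17 mod 73 = 40.
m₂ = c^(d_q) mod q: c ≡ 36 (mod 41), and 36^33 mod 41 = 2.
h = q_inv·(m₁ − m₂) mod p = 57·(40 − 2) mod 73 = 49.
m = m₂ + h·q = 2 + 49·41 = 2011.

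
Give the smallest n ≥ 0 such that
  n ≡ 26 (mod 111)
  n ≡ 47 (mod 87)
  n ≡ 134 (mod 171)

gcd(111, 87) = 3 and 3 | (47 − 26), so the pair is consistent; merging gives n ≡ 2135 (mod 3219), where 3219 = lcm(111, 87).
gcd(3219, 171) = 3 and 3 | (134 − 2135), so the pair is consistent; merging gives n ≡ 15011 (mod 183483), where 183483 = lcm(3219, 171).
The solution is unique modulo lcm(111, 87, 171) = 183483.

15011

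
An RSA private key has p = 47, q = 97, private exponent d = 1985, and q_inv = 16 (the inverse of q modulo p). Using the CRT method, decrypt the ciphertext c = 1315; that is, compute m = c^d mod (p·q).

d_p = d mod (p−1) = 1985 mod 46 = 7; d_q = d mod (q−1) = 65.
m₁ = c^(d_p) mod p: c ≡ 46 (mod 47), and 46^7 mod 47 = 46.
m₂ = c^(d_q) mod q: c ≡ 54 (mod 97), and 54^65 mod 97 = 93.
h = q_inv·(m₁ − m₂) mod p = 16·(46 − 93) mod 47 = 0.
m = m₂ + h·q = 93 + 0·97 = 93.

93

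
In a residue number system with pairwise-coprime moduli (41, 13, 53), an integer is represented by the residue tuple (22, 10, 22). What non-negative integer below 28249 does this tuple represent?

The moduli are pairwise coprime; N = 41·13·53 = 28249.
N/41 = 689; 689 ≡ 33 (mod 41); 33·5 ≡ 1, so inverse 5.
N/13 = 2173; 2173 ≡ 2 (mod 13); 2·7 ≡ 1, so inverse 7.
N/53 = 533; 533 ≡ 3 (mod 53); 3·18 ≡ 1, so inverse 18.
x ≡ 22·689·5 + 10·2173·7 + 22·533·18 = 438968.
438968 mod 28249 = 15233.

15233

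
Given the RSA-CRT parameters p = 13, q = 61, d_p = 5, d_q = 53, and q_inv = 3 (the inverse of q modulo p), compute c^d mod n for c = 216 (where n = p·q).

m₁ = c^(d_p) mod p: c ≡ 8 (mod 13), and 8^5 mod 13 = 8.
m₂ = c^(d_q) mod q: c ≡ 33 (mod 61), and 33^53 mod 61 = 53.
h = q_inv·(m₁ − m₂) mod p = 3·(8 − 53) mod 13 = 8.
m = m₂ + h·q = 53 + 8·61 = 541.

541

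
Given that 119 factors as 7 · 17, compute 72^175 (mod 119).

30

Mod 7: 72 ≡ 2; by Fermat, exponent reduces to 175 mod 6 = 1; 2^1 ≡ 2 (mod 7).
Mod 17: 72 ≡ 4; by Fermat, exponent reduces to 175 mod 16 = 15; 4^15 ≡ 13 (mod 17).
Combine by CRT: x ≡ 2 (mod 7), x ≡ 13 (mod 17) ⇒ x ≡ 30 (mod 119).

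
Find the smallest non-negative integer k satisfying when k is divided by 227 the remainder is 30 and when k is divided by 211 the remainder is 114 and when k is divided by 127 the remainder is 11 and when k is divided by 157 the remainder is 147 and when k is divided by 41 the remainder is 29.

The moduli are pairwise coprime; N = 227·211·127·157·41 = 39155749603.
N/227 = 172492289; 172492289 ≡ 210 (mod 227); 210·40 ≡ 1, so inverse 40.
N/211 = 185572273; 185572273 ≡ 94 (mod 211); 94·110 ≡ 1, so inverse 110.
N/127 = 308312989; 308312989 ≡ 42 (mod 127); 42·124 ≡ 1, so inverse 124.
N/157 = 249399679; 249399679 ≡ 155 (mod 157); 155·78 ≡ 1, so inverse 78.
N/41 = 955018283; 955018283 ≡ 35 (mod 41); 35·34 ≡ 1, so inverse 34.
k ≡ 30·172492289·40 + 114·185572273·110 + 11·308312989·124 + 147·249399679·78 + 29·955018283·34 = 6755870713668.
6755870713668 mod 39155749603 = 21081781952.

21081781952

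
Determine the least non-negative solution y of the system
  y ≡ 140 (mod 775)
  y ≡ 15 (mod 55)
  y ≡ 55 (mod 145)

Combine the congruences pairwise.
gcd(775, 55) = 5 and 5 | (15 − 140), so the pair is consistent; merging gives y ≡ 6340 (mod 8525), where 8525 = lcm(775, 55).
gcd(8525, 145) = 5 and 5 | (55 − 6340), so the pair is consistent; merging gives y ≡ 185365 (mod 247225), where 247225 = lcm(8525, 145).
The solution is unique modulo lcm(775, 55, 145) = 247225.

185365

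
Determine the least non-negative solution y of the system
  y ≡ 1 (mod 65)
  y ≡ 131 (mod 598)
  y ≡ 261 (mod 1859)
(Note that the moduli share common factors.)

167571

Combine the congruences pairwise.
gcd(65, 598) = 13 and 13 | (131 − 1), so the pair is consistent; merging gives y ≡ 131 (mod 2990), where 2990 = lcm(65, 598).
gcd(2990, 1859) = 13 and 13 | (261 − 131), so the pair is consistent; merging gives y ≡ 167571 (mod 427570), where 427570 = lcm(2990, 1859).
The solution is unique modulo lcm(65, 598, 1859) = 427570.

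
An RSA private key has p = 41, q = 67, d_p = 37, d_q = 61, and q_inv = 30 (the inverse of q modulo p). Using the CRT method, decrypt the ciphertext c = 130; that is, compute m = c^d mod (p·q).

2553

m₁ = c^(d_p) mod p: c ≡ 7 (mod 41), and 7^37 mod 41 = 11.
m₂ = c^(d_q) mod q: c ≡ 63 (mod 67), and 63^61 mod 67 = 7.
h = q_inv·(m₁ − m₂) mod p = 30·(11 − 7) mod 41 = 38.
m = m₂ + h·q = 7 + 38·67 = 2553.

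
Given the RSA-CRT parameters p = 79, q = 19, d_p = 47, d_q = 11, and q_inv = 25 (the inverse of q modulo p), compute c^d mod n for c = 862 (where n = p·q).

m₁ = c^(d_p) mod p: c ≡ 72 (mod 79), and 72^47 mod 79 = 13.
m₂ = c^(d_q) mod q: c ≡ 7 (mod 19), and 7^11 mod 19 = 11.
h = q_inv·(m₁ − m₂) mod p = 25·(13 − 11) mod 79 = 50.
m = m₂ + h·q = 11 + 50·19 = 961.

961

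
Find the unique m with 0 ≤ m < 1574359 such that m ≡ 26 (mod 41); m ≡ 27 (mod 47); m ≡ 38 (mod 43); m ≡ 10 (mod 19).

The moduli are pairwise coprime; N = 41·47·43·19 = 1574359.
N/41 = 38399; 38399 ≡ 23 (mod 41); 23·25 ≡ 1, so inverse 25.
N/47 = 33497; 33497 ≡ 33 (mod 47); 33·10 ≡ 1, so inverse 10.
N/43 = 36613; 36613 ≡ 20 (mod 43); 20·28 ≡ 1, so inverse 28.
N/19 = 82861; 82861 ≡ 2 (mod 19); 2·10 ≡ 1, so inverse 10.
m ≡ 26·38399·25 + 27·33497·10 + 38·36613·28 + 10·82861·10 = 81245872.
81245872 mod 1574359 = 953563.

953563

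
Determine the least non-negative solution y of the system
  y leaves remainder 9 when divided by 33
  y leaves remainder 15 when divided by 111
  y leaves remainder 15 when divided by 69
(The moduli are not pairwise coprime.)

gcd(33, 111) = 3 and 3 | (15 − 9), so the pair is consistent; merging gives y ≡ 570 (mod 1221), where 1221 = lcm(33, 111).
gcd(1221, 69) = 3 and 3 | (15 − 570), so the pair is consistent; merging gives y ≡ 12780 (mod 28083), where 28083 = lcm(1221, 69).
The solution is unique modulo lcm(33, 111, 69) = 28083.

12780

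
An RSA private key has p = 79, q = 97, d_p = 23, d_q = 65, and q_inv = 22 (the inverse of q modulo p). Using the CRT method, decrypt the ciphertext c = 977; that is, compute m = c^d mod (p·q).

m₁ = c^(d_p) mod p: c ≡ 29 (mod 79), and 29^23 mod 79 = 37.
m₂ = c^(d_q) mod q: c ≡ 7 (mod 97), and 7^65 mod 97 = 39.
h = q_inv·(m₁ − m₂) mod p = 22·(37 − 39) mod 79 = 35.
m = m₂ + h·q = 39 + 35·97 = 3434.

3434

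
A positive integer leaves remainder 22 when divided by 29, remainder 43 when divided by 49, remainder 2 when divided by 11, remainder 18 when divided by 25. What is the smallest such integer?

280568

From x ≡ 22 (mod 29) write x = 22 + 29t. Substituting into x ≡ 43 (mod 49) gives 29t ≡ 21 (mod 49), and since 29⁻¹ ≡ 22 (mod 49), t ≡ 21. Hence x ≡ 22 + 29·21 = 631 (mod 1421).
From x ≡ 631 (mod 1421) write x = 631 + 1421t. Substituting into x ≡ 2 (mod 11) gives 1421t ≡ 9 (mod 11), and since 2⁻¹ ≡ 6 (mod 11), t ≡ 10. Hence x ≡ 631 + 1421·10 = 14841 (mod 15631).
From x ≡ 14841 (mod 15631) write x = 14841 + 15631t. Substituting into x ≡ 18 (mod 25) gives 15631t ≡ 2 (mod 25), and since 6⁻¹ ≡ 21 (mod 25), t ≡ 17. Hence x ≡ 14841 + 15631·17 = 280568 (mod 390775).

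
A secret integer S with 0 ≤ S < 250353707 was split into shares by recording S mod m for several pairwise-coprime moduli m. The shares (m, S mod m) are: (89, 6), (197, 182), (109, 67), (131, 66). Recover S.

The moduli are pairwise coprime; N = 89·197·109·131 = 250353707.
N/89 = 2812963; 2812963 ≡ 29 (mod 89); 29·43 ≡ 1, so inverse 43.
N/197 = 1270831; 1270831 ≡ 181 (mod 197); 181·160 ≡ 1, so inverse 160.
N/109 = 2296823; 2296823 ≡ 84 (mod 109); 84·61 ≡ 1, so inverse 61.
N/131 = 1911097; 1911097 ≡ 69 (mod 131); 69·19 ≡ 1, so inverse 19.
S ≡ 6·2812963·43 + 182·1270831·160 + 67·2296823·61 + 66·1911097·19 = 49515974413.
49515974413 mod 250353707 = 196294134.

196294134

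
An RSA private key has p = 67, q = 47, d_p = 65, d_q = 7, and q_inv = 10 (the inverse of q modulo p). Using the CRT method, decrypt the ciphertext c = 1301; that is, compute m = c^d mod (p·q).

2357

m₁ = c^(d_p) mod p: c ≡ 28 (mod 67), and 28^65 mod 67 = 12.
m₂ = c^(d_q) mod q: c ≡ 32 (mod 47), and 32^7 mod 47 = 7.
h = q_inv·(m₁ − m₂) mod p = 10·(12 − 7) mod 67 = 50.
m = m₂ + h·q = 7 + 50·47 = 2357.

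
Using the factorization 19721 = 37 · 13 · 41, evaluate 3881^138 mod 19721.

Mod 37: 3881 ≡ 33; by Fermat, exponent reduces to 138 mod 36 = 30; 33^30 ≡ 10 (mod 37).
Mod 13: 3881 ≡ 7; by Fermat, exponent reduces to 138 mod 12 = 6; 7^6 ≡ 12 (mod 13).
Mod 41: 3881 ≡ 27; by Fermat, exponent reduces to 138 mod 40 = 18; 27^18 ≡ 32 (mod 41).
Combine by CRT: x ≡ 10 (mod 37), x ≡ 12 (mod 13), x ≡ 32 (mod 41) ⇒ x ≡ 8150 (mod 19721).

8150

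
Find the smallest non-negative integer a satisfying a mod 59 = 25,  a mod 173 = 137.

Combine the congruences pairwise.
From a ≡ 25 (mod 59) write a = 25 + 59t. Substituting into a ≡ 137 (mod 173) gives 59t ≡ 112 (mod 173), and since 59⁻¹ ≡ 44 (mod 173), t ≡ 84. Hence a ≡ 25 + 59·84 = 4981 (mod 10207).

4981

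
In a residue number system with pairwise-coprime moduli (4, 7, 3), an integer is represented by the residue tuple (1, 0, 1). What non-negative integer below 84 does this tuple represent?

Combine the congruences pairwise.
From x ≡ 1 (mod 4) write x = 1 + 4t. Substituting into x ≡ 0 (mod 7) gives 4t ≡ 6 (mod 7), and since 4⁻¹ ≡ 2 (mod 7), t ≡ 5. Hence x ≡ 1 + 4·5 = 21 (mod 28).
From x ≡ 21 (mod 28) write x = 21 + 28t. Substituting into x ≡ 1 (mod 3) gives 28t ≡ 1 (mod 3), and since 1⁻¹ ≡ 1 (mod 3), t ≡ 1. Hence x ≡ 21 + 28·1 = 49 (mod 84).

49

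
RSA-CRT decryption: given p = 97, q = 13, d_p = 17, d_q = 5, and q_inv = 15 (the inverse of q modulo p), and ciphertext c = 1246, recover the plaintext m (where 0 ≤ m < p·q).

137

m₁ = c^(d_p) mod p: c ≡ 82 (mod 97), and 82^17 mod 97 = 40.
m₂ = c^(d_q) mod q: c ≡ 11 (mod 13), and 11^5 mod 13 = 7.
h = q_inv·(m₁ − m₂) mod p = 15·(40 − 7) mod 97 = 10.
m = m₂ + h·q = 7 + 10·13 = 137.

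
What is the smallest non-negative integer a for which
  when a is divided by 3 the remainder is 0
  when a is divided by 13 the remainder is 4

Combine the congruences pairwise.
From a ≡ 0 (mod 3) write a = 0 + 3t. Substituting into a ≡ 4 (mod 13) gives 3t ≡ 4 (mod 13), and since 3⁻¹ ≡ 9 (mod 13), t ≡ 10. Hence a ≡ 0 + 3·10 = 30 (mod 39).

30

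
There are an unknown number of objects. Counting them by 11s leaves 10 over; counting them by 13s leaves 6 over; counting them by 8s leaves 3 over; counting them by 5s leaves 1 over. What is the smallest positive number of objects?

From N ≡ 10 (mod 11) write N = 10 + 11t. Substituting into N ≡ 6 (mod 13) gives 11t ≡ 9 (mod 13), and since 11⁻¹ ≡ 6 (mod 13), t ≡ 2. Hence N ≡ 10 + 11·2 = 32 (mod 143).
From N ≡ 32 (mod 143) write N = 32 + 143t. Substituting into N ≡ 3 (mod 8) gives 143t ≡ 3 (mod 8), and since 7⁻¹ ≡ 7 (mod 8), t ≡ 5. Hence N ≡ 32 + 143·5 = 747 (mod 1144).
From N ≡ 747 (mod 1144) write N = 747 + 1144t. Substituting into N ≡ 1 (mod 5) gives 1144t ≡ 4 (mod 5), and since 4⁻¹ ≡ 4 (mod 5), t ≡ 1. Hence N ≡ 747 + 1144·1 = 1891 (mod 5720).

1891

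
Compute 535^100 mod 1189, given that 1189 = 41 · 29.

575

Mod 41: 535 ≡ 2; by Fermat, exponent reduces to 100 mod 40 = 20; 2^20 ≡ 1 (mod 41).
Mod 29: 535 ≡ 13; by Fermat, exponent reduces to 100 mod 28 = 16; 13^16 ≡ 24 (mod 29).
Combine by CRT: x ≡ 1 (mod 41), x ≡ 24 (mod 29) ⇒ x ≡ 575 (mod 1189).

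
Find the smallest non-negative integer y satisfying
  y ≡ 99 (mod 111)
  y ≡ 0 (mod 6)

gcd(111, 6) = 3 and 3 | (0 − 99), so the pair is consistent; merging gives y ≡ 210 (mod 222), where 222 = lcm(111, 6).
The solution is unique modulo lcm(111, 6) = 222.

210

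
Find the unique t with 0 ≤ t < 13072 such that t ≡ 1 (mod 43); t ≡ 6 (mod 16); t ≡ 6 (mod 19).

8214

Combine the congruences pairwise.
From t ≡ 1 (mod 43) write t = 1 + 43s. Substituting into t ≡ 6 (mod 16) gives 43s ≡ 5 (mod 16), and since 11⁻¹ ≡ 3 (mod 16), s ≡ 15. Hence t ≡ 1 + 43·15 = 646 (mod 688).
From t ≡ 646 (mod 688) write t = 646 + 688s. Substituting into t ≡ 6 (mod 19) gives 688s ≡ 6 (mod 19), and since 4⁻¹ ≡ 5 (mod 19), s ≡ 11. Hence t ≡ 646 + 688·11 = 8214 (mod 13072).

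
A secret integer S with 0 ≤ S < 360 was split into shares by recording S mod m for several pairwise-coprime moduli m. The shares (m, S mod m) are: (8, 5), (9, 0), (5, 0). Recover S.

The moduli are pairwise coprime; N = 8·9·5 = 360.
N/8 = 45; 45 ≡ 5 (mod 8); 5·5 ≡ 1, so inverse 5.
N/9 = 40; 40 ≡ 4 (mod 9); 4·7 ≡ 1, so inverse 7.
N/5 = 72; 72 ≡ 2 (mod 5); 2·3 ≡ 1, so inverse 3.
S ≡ 5·45·5 + 0·40·7 + 0·72·3 = 1125.
1125 mod 360 = 45.

45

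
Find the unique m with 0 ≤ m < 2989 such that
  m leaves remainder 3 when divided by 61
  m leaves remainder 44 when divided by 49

From m ≡ 3 (mod 61) write m = 3 + 61t. Substituting into m ≡ 44 (mod 49) gives 61t ≡ 41 (mod 49), and since 12⁻¹ ≡ 45 (mod 49), t ≡ 32. Hence m ≡ 3 + 61·32 = 1955 (mod 2989).

1955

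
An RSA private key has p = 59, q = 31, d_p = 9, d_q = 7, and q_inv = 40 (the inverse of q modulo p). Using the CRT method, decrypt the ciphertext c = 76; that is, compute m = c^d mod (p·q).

143

m₁ = c^(d_p) mod p: c ≡ 17 (mod 59), and 17^9 mod 59 = 25.
m₂ = c^(d_q) mod q: c ≡ 14 (mod 31), and 14^7 mod 31 = 19.
h = q_inv·(m₁ − m₂) mod p = 40·(25 − 19) mod 59 = 4.
m = m₂ + h·q = 19 + 4·31 = 143.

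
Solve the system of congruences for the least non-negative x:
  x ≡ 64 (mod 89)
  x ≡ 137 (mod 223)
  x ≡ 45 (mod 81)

622530

The moduli are pairwise coprime; N = 89·223·81 = 1607607.
N/89 = 18063; 18063 ≡ 85 (mod 89); 85·22 ≡ 1, so inverse 22.
N/223 = 7209; 7209 ≡ 73 (mod 223); 73·55 ≡ 1, so inverse 55.
N/81 = 19847; 19847 ≡ 2 (mod 81); 2·41 ≡ 1, so inverse 41.
x ≡ 64·18063·22 + 137·7209·55 + 45·19847·41 = 116370234.
116370234 mod 1607607 = 622530.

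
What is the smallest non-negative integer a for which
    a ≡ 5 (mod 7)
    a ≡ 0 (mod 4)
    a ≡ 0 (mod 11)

From a ≡ 5 (mod 7) write a = 5 + 7t. Substituting into a ≡ 0 (mod 4) gives 7t ≡ 3 (mod 4), and since 3⁻¹ ≡ 3 (mod 4), t ≡ 1. Hence a ≡ 5 + 7·1 = 12 (mod 28).
From a ≡ 12 (mod 28) write a = 12 + 28t. Substituting into a ≡ 0 (mod 11) gives 28t ≡ 10 (mod 11), and since 6⁻¹ ≡ 2 (mod 11), t ≡ 9. Hence a ≡ 12 + 28·9 = 264 (mod 308).

264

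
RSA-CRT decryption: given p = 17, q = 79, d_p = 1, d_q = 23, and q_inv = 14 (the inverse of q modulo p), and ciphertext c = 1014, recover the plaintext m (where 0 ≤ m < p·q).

623

m₁ = c^(d_p) mod p: c ≡ 11 (mod 17), and 11^1 mod 17 = 11.
m₂ = c^(d_q) mod q: c ≡ 66 (mod 79), and 66^23 mod 79 = 70.
h = q_inv·(m₁ − m₂) mod p = 14·(11 − 70) mod 17 = 7.
m = m₂ + h·q = 70 + 7·79 = 623.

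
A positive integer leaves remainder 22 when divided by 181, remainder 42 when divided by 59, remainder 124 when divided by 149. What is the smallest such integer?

663025

The moduli are pairwise coprime; M = 181·59·149 = 1591171.
M/181 = 8791; 8791 ≡ 103 (mod 181); 103·58 ≡ 1, so inverse 58.
M/59 = 26969; 26969 ≡ 6 (mod 59); 6·10 ≡ 1, so inverse 10.
M/149 = 10679; 10679 ≡ 100 (mod 149); 100·76 ≡ 1, so inverse 76.
n ≡ 22·8791·58 + 42·26969·10 + 124·10679·76 = 123183192.
123183192 mod 1591171 = 663025.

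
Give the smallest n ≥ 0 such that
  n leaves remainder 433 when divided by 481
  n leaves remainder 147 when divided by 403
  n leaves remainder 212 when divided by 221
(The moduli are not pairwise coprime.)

gcd(481, 403) = 13 and 13 | (147 − 433), so the pair is consistent; merging gives n ≡ 8610 (mod 14911), where 14911 = lcm(481, 403).
gcd(14911, 221) = 13 and 13 | (212 − 8610), so the pair is consistent; merging gives n ≡ 8610 (mod 253487), where 253487 = lcm(14911, 221).
The solution is unique modulo lcm(481, 403, 221) = 253487.

8610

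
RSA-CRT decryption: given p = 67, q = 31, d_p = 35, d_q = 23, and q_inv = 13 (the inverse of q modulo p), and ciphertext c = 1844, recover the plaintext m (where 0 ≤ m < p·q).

957

m₁ = c^(d_p) mod p: c ≡ 35 (mod 67), and 35^35 mod 67 = 19.
m₂ = c^(d_q) mod q: c ≡ 15 (mod 31), and 15^23 mod 31 = 27.
h = q_inv·(m₁ − m₂) mod p = 13·(19 − 27) mod 67 = 30.
m = m₂ + h·q = 27 + 30·31 = 957.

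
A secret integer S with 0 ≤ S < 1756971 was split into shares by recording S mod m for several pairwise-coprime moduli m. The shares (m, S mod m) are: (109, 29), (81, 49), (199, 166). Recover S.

The moduli are pairwise coprime; N = 109·81·199 = 1756971.
N/109 = 16119; 16119 ≡ 96 (mod 109); 96·67 ≡ 1, so inverse 67.
N/81 = 21691; 21691 ≡ 64 (mod 81); 64·19 ≡ 1, so inverse 19.
N/199 = 8829; 8829 ≡ 73 (mod 199); 73·30 ≡ 1, so inverse 30.
S ≡ 29·16119·67 + 49·21691·19 + 166·8829·30 = 95481958.
95481958 mod 1756971 = 605524.

605524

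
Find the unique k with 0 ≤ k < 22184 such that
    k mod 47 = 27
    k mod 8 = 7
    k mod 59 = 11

14879

From k ≡ 27 (mod 47) write k = 27 + 47t. Substituting into k ≡ 7 (mod 8) gives 47t ≡ 4 (mod 8), and since 7⁻¹ ≡ 7 (mod 8), t ≡ 4. Hence k ≡ 27 + 47·4 = 215 (mod 376).
From k ≡ 215 (mod 376) write k = 215 + 376t. Substituting into k ≡ 11 (mod 59) gives 376t ≡ 32 (mod 59), and since 22⁻¹ ≡ 51 (mod 59), t ≡ 39. Hence k ≡ 215 + 376·39 = 14879 (mod 22184).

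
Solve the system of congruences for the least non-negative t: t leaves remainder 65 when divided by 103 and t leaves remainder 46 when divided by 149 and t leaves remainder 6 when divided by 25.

The moduli are pairwise coprime; N = 103·149·25 = 383675.
N/103 = 3725; 3725 ≡ 17 (mod 103); 17·97 ≡ 1, so inverse 97.
N/149 = 2575; 2575 ≡ 42 (mod 149); 42·110 ≡ 1, so inverse 110.
N/25 = 15347; 15347 ≡ 22 (mod 25); 22·8 ≡ 1, so inverse 8.
t ≡ 65·3725·97 + 46·2575·110 + 6·15347·8 = 37252281.
37252281 mod 383675 = 35806.

35806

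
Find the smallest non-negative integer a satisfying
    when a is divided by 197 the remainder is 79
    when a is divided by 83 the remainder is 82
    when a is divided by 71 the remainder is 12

583987

The moduli are pairwise coprime; N = 197·83·71 = 1160921.
N/197 = 5893; 5893 ≡ 180 (mod 197); 180·139 ≡ 1, so inverse 139.
N/83 = 13987; 13987 ≡ 43 (mod 83); 43·56 ≡ 1, so inverse 56.
N/71 = 16351; 16351 ≡ 21 (mod 71); 21·44 ≡ 1, so inverse 44.
a ≡ 79·5893·139 + 82·13987·56 + 12·16351·44 = 137572665.
137572665 mod 1160921 = 583987.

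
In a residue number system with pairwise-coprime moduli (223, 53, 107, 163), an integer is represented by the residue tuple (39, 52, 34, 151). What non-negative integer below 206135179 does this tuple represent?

62263869

The moduli are pairwise coprime; N = 223·53·107·163 = 206135179.
N/223 = 924373; 924373 ≡ 38 (mod 223); 38·135 ≡ 1, so inverse 135.
N/53 = 3889343; 3889343 ≡ 44 (mod 53); 44·47 ≡ 1, so inverse 47.
N/107 = 1926497; 1926497 ≡ 69 (mod 107); 69·76 ≡ 1, so inverse 76.
N/163 = 1264633; 1264633 ≡ 79 (mod 163); 79·130 ≡ 1, so inverse 130.
x ≡ 39·924373·135 + 52·3889343·47 + 34·1926497·76 + 151·1264633·130 = 44175192175.
44175192175 mod 206135179 = 62263869.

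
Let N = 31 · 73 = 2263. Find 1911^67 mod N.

1134

Mod 31: 1911 ≡ 20; by Fermat, exponent reduces to 67 mod 30 = 7; 20^7 ≡ 18 (mod 31).
Mod 73: 1911 ≡ 13; 13^67 ≡ 39 (mod 73).
Combine by CRT: x ≡ 18 (mod 31), x ≡ 39 (mod 73) ⇒ x ≡ 1134 (mod 2263).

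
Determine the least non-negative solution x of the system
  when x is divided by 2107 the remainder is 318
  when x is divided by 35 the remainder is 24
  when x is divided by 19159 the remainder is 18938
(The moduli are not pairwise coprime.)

670344

gcd(2107, 35) = 7 and 7 | (24 − 318), so the pair is consistent; merging gives x ≡ 6639 (mod 10535), where 10535 = lcm(2107, 35).
gcd(10535, 19159) = 49 and 49 | (18938 − 6639), so the pair is consistent; merging gives x ≡ 670344 (mod 4119185), where 4119185 = lcm(10535, 19159).
The solution is unique modulo lcm(2107, 35, 19159) = 4119185.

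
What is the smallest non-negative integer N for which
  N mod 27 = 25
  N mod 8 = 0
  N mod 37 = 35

The moduli are pairwise coprime; M = 27·8·37 = 7992.
M/27 = 296; 296 ≡ 26 (mod 27); 26·26 ≡ 1, so inverse 26.
M/8 = 999; 999 ≡ 7 (mod 8); 7·7 ≡ 1, so inverse 7.
M/37 = 216; 216 ≡ 31 (mod 37); 31·6 ≡ 1, so inverse 6.
N ≡ 25·296·26 + 0·999·7 + 35·216·6 = 237760.
237760 mod 7992 = 5992.

5992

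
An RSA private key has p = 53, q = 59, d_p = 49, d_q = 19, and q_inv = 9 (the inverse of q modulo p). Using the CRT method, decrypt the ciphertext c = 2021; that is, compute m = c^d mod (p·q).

m₁ = c^(d_p) mod p: c ≡ 7 (mod 53), and 7^49 mod 53 = 17.
m₂ = c^(d_q) mod q: c ≡ 15 (mod 59), and 15^19 mod 59 = 28.
h = q_inv·(m₁ − m₂) mod p = 9·(17 − 28) mod 53 = 7.
m = m₂ + h·q = 28 + 7·59 = 441.

441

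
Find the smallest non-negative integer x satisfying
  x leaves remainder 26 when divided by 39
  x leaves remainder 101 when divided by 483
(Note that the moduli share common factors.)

gcd(39, 483) = 3 and 3 | (101 − 26), so the pair is consistent; merging gives x ≡ 3965 (mod 6279), where 6279 = lcm(39, 483).
The solution is unique modulo lcm(39, 483) = 6279.

3965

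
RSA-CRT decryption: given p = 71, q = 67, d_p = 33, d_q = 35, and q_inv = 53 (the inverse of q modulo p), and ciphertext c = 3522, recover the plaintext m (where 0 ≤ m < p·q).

m₁ = c^(d_p) mod p: c ≡ 43 (mod 71), and 43^33 mod 71 = 24.
m₂ = c^(d_q) mod q: c ≡ 38 (mod 67), and 38^35 mod 67 = 30.
h = q_inv·(m₁ − m₂) mod p = 53·(24 − 30) mod 71 = 37.
m = m₂ + h·q = 30 + 37·67 = 2509.

2509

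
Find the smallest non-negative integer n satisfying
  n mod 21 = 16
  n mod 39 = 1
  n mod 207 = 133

gcd(21, 39) = 3 and 3 | (1 − 16), so the pair is consistent; merging gives n ≡ 79 (mod 273), where 273 = lcm(21, 39).
gcd(273, 207) = 3 and 3 | (133 − 79), so the pair is consistent; merging gives n ≡ 14002 (mod 18837), where 18837 = lcm(273, 207).
The solution is unique modulo lcm(21, 39, 207) = 18837.

14002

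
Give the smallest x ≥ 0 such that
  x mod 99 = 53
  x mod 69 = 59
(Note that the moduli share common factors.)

1439

Combine the congruences pairwise.
gcd(99, 69) = 3 and 3 | (59 − 53), so the pair is consistent; merging gives x ≡ 1439 (mod 2277), where 2277 = lcm(99, 69).
The solution is unique modulo lcm(99, 69) = 2277.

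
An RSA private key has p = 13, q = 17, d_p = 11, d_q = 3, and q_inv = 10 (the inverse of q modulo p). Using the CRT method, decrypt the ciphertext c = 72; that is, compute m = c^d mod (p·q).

m₁ = c^(d_p) mod p: c ≡ 7 (mod 13), and 7^11 mod 13 = 2.
m₂ = c^(d_q) mod q: c ≡ 4 (mod 17), and 4^3 mod 17 = 13.
h = q_inv·(m₁ − m₂) mod p = 10·(2 − 13) mod 13 = 7.
m = m₂ + h·q = 13 + 7·17 = 132.

132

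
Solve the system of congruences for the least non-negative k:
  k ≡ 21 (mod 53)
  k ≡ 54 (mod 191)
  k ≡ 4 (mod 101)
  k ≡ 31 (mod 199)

Combine the congruences pairwise.
From k ≡ 21 (mod 53) write k = 21 + 53t. Substituting into k ≡ 54 (mod 191) gives 53t ≡ 33 (mod 191), and since 53⁻¹ ≡ 173 (mod 191), t ≡ 170. Hence k ≡ 21 + 53·170 = 9031 (mod 10123).
From k ≡ 9031 (mod 10123) write k = 9031 + 10123t. Substituting into k ≡ 4 (mod 101) gives 10123t ≡ 63 (mod 101), and since 23⁻¹ ≡ 22 (mod 101), t ≡ 73. Hence k ≡ 9031 + 10123·73 = 748010 (mod 1022423).
From k ≡ 748010 (mod 1022423) write k = 748010 + 1022423t. Substituting into k ≡ 31 (mod 199) gives 1022423t ≡ 62 (mod 199), and since 160⁻¹ ≡ 51 (mod 199), t ≡ 177. Hence k ≡ 748010 + 1022423·177 = 181716881 (mod 203462177).

181716881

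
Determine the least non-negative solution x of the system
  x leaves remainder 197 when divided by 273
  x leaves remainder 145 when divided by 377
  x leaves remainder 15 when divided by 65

35960

Combine the congruences pairwise.
gcd(273, 377) = 13 and 13 | (145 − 197), so the pair is consistent; merging gives x ≡ 4292 (mod 7917), where 7917 = lcm(273, 377).
gcd(7917, 65) = 13 and 13 | (15 − 4292), so the pair is consistent; merging gives x ≡ 35960 (mod 39585), where 39585 = lcm(7917, 65).
The solution is unique modulo lcm(273, 377, 65) = 39585.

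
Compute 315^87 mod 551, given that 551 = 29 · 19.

Mod 29: 315 ≡ 25; by Fermat, exponent reduces to 87 mod 28 = 3; 25^3 ≡ 23 (mod 29).
Mod 19: 315 ≡ 11; by Fermat, exponent reduces to 87 mod 18 = 15; 11^15 ≡ 1 (mod 19).
Combine by CRT: x ≡ 23 (mod 29), x ≡ 1 (mod 19) ⇒ x ≡ 400 (mod 551).

400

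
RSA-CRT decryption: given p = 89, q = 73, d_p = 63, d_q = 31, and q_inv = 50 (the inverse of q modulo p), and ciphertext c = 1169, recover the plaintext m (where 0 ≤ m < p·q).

m₁ = c^(d_p) mod p: c ≡ 12 (mod 89), and 12^63 mod 89 = 52.
m₂ = c^(d_q) mod q: c ≡ 1 (mod 73), and 1^31 mod 73 = 1.
h = q_inv·(m₁ − m₂) mod p = 50·(52 − 1) mod 89 = 58.
m = m₂ + h·q = 1 + 58·73 = 4235.

4235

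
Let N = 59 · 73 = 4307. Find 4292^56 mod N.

16

Mod 59: 4292 ≡ 44; 44^56 ≡ 16 (mod 59).
Mod 73: 4292 ≡ 58; 58^56 ≡ 16 (mod 73).
Combine by CRT: x ≡ 16 (mod 59), x ≡ 16 (mod 73) ⇒ x ≡ 16 (mod 4307).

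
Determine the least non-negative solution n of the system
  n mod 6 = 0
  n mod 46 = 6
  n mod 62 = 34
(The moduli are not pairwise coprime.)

gcd(6, 46) = 2 and 2 | (6 − 0), so the pair is consistent; merging gives n ≡ 6 (mod 138), where 138 = lcm(6, 46).
gcd(138, 62) = 2 and 2 | (34 − 6), so the pair is consistent; merging gives n ≡ 282 (mod 4278), where 4278 = lcm(138, 62).
The solution is unique modulo lcm(6, 46, 62) = 4278.

282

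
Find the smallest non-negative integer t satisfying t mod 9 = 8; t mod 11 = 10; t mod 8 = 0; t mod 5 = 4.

3464

From t ≡ 8 (mod 9) write t = 8 + 9s. Substituting into t ≡ 10 (mod 11) gives 9s ≡ 2 (mod 11), and since 9⁻¹ ≡ 5 (mod 11), s ≡ 10. Hence t ≡ 8 + 9·10 = 98 (mod 99).
From t ≡ 98 (mod 99) write t = 98 + 99s. Substituting into t ≡ 0 (mod 8) gives 99s ≡ 6 (mod 8), and since 3⁻¹ ≡ 3 (mod 8), s ≡ 2. Hence t ≡ 98 + 99·2 = 296 (mod 792).
From t ≡ 296 (mod 792) write t = 296 + 792s. Substituting into t ≡ 4 (mod 5) gives 792s ≡ 3 (mod 5), and since 2⁻¹ ≡ 3 (mod 5), s ≡ 4. Hence t ≡ 296 + 792·4 = 3464 (mod 3960).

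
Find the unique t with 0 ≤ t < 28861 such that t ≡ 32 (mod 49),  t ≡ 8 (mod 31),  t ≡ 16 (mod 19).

Combine the congruences pairwise.
From t ≡ 32 (mod 49) write t = 32 + 49s. Substituting into t ≡ 8 (mod 31) gives 49s ≡ 7 (mod 31), and since 18⁻¹ ≡ 19 (mod 31), s ≡ 9. Hence t ≡ 32 + 49·9 = 473 (mod 1519).
From t ≡ 473 (mod 1519) write t = 473 + 1519s. Substituting into t ≡ 16 (mod 19) gives 1519s ≡ 18 (mod 19), and since 18⁻¹ ≡ 18 (mod 19), s ≡ 1. Hence t ≡ 473 + 1519·1 = 1992 (mod 28861).

1992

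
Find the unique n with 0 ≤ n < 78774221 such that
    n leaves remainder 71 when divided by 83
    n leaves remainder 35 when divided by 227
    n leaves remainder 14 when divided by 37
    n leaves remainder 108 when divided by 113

From n ≡ 71 (mod 83) write n = 71 + 83t. Substituting into n ≡ 35 (mod 227) gives 83t ≡ 191 (mod 227), and since 83⁻¹ ≡ 93 (mod 227), t ≡ 57. Hence n ≡ 71 + 83·57 = 4802 (mod 18841).
From n ≡ 4802 (mod 18841) write n = 4802 + 18841t. Substituting into n ≡ 14 (mod 37) gives 18841t ≡ 22 (mod 37), and since 8⁻¹ ≡ 14 (mod 37), t ≡ 12. Hence n ≡ 4802 + 18841·12 = 230894 (mod 697117).
From n ≡ 230894 (mod 697117) write n = 230894 + 697117t. Substituting into n ≡ 108 (mod 113) gives 697117t ≡ 73 (mod 113), and since 20⁻¹ ≡ 17 (mod 113), t ≡ 111. Hence n ≡ 230894 + 697117·111 = 77610881 (mod 78774221).

77610881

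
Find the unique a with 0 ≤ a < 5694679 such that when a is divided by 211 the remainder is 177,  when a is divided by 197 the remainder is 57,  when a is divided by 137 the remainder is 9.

4760759

From a ≡ 177 (mod 211) write a = 177 + 211t. Substituting into a ≡ 57 (mod 197) gives 211t ≡ 77 (mod 197), and since 14⁻¹ ≡ 183 (mod 197), t ≡ 104. Hence a ≡ 177 + 211·104 = 22121 (mod 41567).
From a ≡ 22121 (mod 41567) write a = 22121 + 41567t. Substituting into a ≡ 9 (mod 137) gives 41567t ≡ 82 (mod 137), and since 56⁻¹ ≡ 115 (mod 137), t ≡ 114. Hence a ≡ 22121 + 41567·114 = 4760759 (mod 5694679).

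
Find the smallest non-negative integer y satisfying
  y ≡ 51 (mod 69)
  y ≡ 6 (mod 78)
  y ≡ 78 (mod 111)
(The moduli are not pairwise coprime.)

12954

gcd(69, 78) = 3 and 3 | (6 − 51), so the pair is consistent; merging gives y ≡ 396 (mod 1794), where 1794 = lcm(69, 78).
gcd(1794, 111) = 3 and 3 | (78 − 396), so the pair is consistent; merging gives y ≡ 12954 (mod 66378), where 66378 = lcm(1794, 111).
The solution is unique modulo lcm(69, 78, 111) = 66378.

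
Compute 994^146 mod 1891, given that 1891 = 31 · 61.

Mod 31: 994 ≡ 2; by Fermat, exponent reduces to 146 mod 30 = 26; 2^26 ≡ 2 (mod 31).
Mod 61: 994 ≡ 18; by Fermat, exponent reduces to 146 mod 60 = 26; 18^26 ≡ 49 (mod 61).
Combine by CRT: x ≡ 2 (mod 31), x ≡ 49 (mod 61) ⇒ x ≡ 1025 (mod 1891).

1025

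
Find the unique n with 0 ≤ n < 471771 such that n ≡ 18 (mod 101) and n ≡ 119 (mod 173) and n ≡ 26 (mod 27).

Combine the congruences pairwise.
From n ≡ 18 (mod 101) write n = 18 + 101t. Substituting into n ≡ 119 (mod 173) gives 101t ≡ 101 (mod 173), and since 101⁻¹ ≡ 12 (mod 173), t ≡ 1. Hence n ≡ 18 + 101·1 = 119 (mod 17473).
From n ≡ 119 (mod 17473) write n = 119 + 17473t. Substituting into n ≡ 26 (mod 27) gives 17473t ≡ 15 (mod 27), and since 4⁻¹ ≡ 7 (mod 27), t ≡ 24. Hence n ≡ 119 + 17473·24 = 419471 (mod 471771).

419471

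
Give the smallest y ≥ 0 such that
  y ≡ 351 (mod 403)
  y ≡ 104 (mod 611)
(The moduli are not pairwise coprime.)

4381

gcd(403, 611) = 13 and 13 | (104 − 351), so the pair is consistent; merging gives y ≡ 4381 (mod 18941), where 18941 = lcm(403, 611).
The solution is unique modulo lcm(403, 611) = 18941.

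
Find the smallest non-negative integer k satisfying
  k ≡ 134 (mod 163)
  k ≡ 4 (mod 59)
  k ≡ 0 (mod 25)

209100

The moduli are pairwise coprime; N = 163·59·25 = 240425.
N/163 = 1475; 1475 ≡ 8 (mod 163); 8·102 ≡ 1, so inverse 102.
N/59 = 4075; 4075 ≡ 4 (mod 59); 4·15 ≡ 1, so inverse 15.
N/25 = 9617; 9617 ≡ 17 (mod 25); 17·3 ≡ 1, so inverse 3.
k ≡ 134·1475·102 + 4·4075·15 + 0·9617·3 = 20404800.
20404800 mod 240425 = 209100.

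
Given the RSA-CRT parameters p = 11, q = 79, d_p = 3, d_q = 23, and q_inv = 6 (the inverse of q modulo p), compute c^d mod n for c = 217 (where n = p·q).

424

m₁ = c^(d_p) mod p: c ≡ 8 (mod 11), and 8^3 mod 11 = 6.
m₂ = c^(d_q) mod q: c ≡ 59 (mod 79), and 59^23 mod 79 = 29.
h = q_inv·(m₁ − m₂) mod p = 6·(6 − 29) mod 11 = 5.
m = m₂ + h·q = 29 + 5·79 = 424.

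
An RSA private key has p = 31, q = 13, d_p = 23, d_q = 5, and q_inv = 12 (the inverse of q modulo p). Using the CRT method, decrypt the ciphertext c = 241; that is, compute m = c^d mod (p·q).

m₁ = c^(d_p) mod p: c ≡ 24 (mod 31), and 24^23 mod 31 = 21.
m₂ = c^(d_q) mod q: c ≡ 7 (mod 13), and 7^5 mod 13 = 11.
h = q_inv·(m₁ − m₂) mod p = 12·(21 − 11) mod 31 = 27.
m = m₂ + h·q = 11 + 27·13 = 362.

362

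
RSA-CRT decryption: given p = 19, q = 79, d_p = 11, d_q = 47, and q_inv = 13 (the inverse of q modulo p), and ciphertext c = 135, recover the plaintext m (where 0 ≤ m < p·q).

m₁ = c^(d_p) mod p: c ≡ 2 (mod 19), and 2^11 mod 19 = 15.
m₂ = c^(d_q) mod q: c ≡ 56 (mod 79), and 56^47 mod 79 = 24.
h = q_inv·(m₁ − m₂) mod p = 13·(15 − 24) mod 19 = 16.
m = m₂ + h·q = 24 + 16·79 = 1288.

1288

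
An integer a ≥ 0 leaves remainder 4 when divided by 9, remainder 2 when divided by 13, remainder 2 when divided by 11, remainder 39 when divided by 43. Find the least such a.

From a ≡ 4 (mod 9) write a = 4 + 9t. Substituting into a ≡ 2 (mod 13) gives 9t ≡ 11 (mod 13), and since 9⁻¹ ≡ 3 (mod 13), t ≡ 7. Hence a ≡ 4 + 9·7 = 67 (mod 117).
From a ≡ 67 (mod 117) write a = 67 + 117t. Substituting into a ≡ 2 (mod 11) gives 117t ≡ 1 (mod 11), and since 7⁻¹ ≡ 8 (mod 11), t ≡ 8. Hence a ≡ 67 + 117·8 = 1003 (mod 1287).
From a ≡ 1003 (mod 1287) write a = 1003 + 1287t. Substituting into a ≡ 39 (mod 43) gives 1287t ≡ 25 (mod 43), and since 40⁻¹ ≡ 14 (mod 43), t ≡ 6. Hence a ≡ 1003 + 1287·6 = 8725 (mod 55341).

8725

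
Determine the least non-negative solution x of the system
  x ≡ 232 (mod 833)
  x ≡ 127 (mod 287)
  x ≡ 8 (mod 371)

gcd(833, 287) = 7 and 7 | (127 − 232), so the pair is consistent; merging gives x ≡ 11894 (mod 34153), where 34153 = lcm(833, 287).
gcd(34153, 371) = 7 and 7 | (8 − 11894), so the pair is consistent; merging gives x ≡ 592495 (mod 1810109), where 1810109 = lcm(34153, 371).
The solution is unique modulo lcm(833, 287, 371) = 1810109.

592495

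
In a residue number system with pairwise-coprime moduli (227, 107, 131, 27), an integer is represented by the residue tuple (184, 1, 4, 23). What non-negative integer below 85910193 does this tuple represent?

16433168

The moduli are pairwise coprime; N = 227·107·131·27 = 85910193.
N/227 = 378459; 378459 ≡ 50 (mod 227); 50·168 ≡ 1, so inverse 168.
N/107 = 802899; 802899 ≡ 78 (mod 107); 78·59 ≡ 1, so inverse 59.
N/131 = 655803; 655803 ≡ 17 (mod 131); 17·54 ≡ 1, so inverse 54.
N/27 = 3181859; 3181859 ≡ 17 (mod 27); 17·8 ≡ 1, so inverse 8.
x ≡ 184·378459·168 + 1·802899·59 + 4·655803·54 + 23·3181859·8 = 12473411153.
12473411153 mod 85910193 = 16433168.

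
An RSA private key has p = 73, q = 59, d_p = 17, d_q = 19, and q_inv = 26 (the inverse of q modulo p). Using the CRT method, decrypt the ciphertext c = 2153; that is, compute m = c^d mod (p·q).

3502

m₁ = c^(d_p) mod p: c ≡ 36 (mod 73), and 36^17 mod 73 = 71.
m₂ = c^(d_q) mod q: c ≡ 29 (mod 59), and 29^19 mod 59 = 21.
h = q_inv·(m₁ − m₂) mod p = 26·(71 − 21) mod 73 = 59.
m = m₂ + h·q = 21 + 59·59 = 3502.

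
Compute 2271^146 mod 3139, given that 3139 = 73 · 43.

575

Mod 73: 2271 ≡ 8; by Fermat, exponent reduces to 146 mod 72 = 2; 8^2 ≡ 64 (mod 73).
Mod 43: 2271 ≡ 35; by Fermat, exponent reduces to 146 mod 42 = 20; 35^20 ≡ 16 (mod 43).
Combine by CRT: x ≡ 64 (mod 73), x ≡ 16 (mod 43) ⇒ x ≡ 575 (mod 3139).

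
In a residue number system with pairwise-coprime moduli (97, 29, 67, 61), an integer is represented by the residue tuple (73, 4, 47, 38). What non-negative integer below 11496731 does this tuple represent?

From x ≡ 73 (mod 97) write x = 73 + 97t. Substituting into x ≡ 4 (mod 29) gives 97t ≡ 18 (mod 29), and since 10⁻¹ ≡ 3 (mod 29), t ≡ 25. Hence x ≡ 73 + 97·25 = 2498 (mod 2813).
From x ≡ 2498 (mod 2813) write x = 2498 + 2813t. Substituting into x ≡ 47 (mod 67) gives 2813t ≡ 28 (mod 67), and since 66⁻¹ ≡ 66 (mod 67), t ≡ 39. Hence x ≡ 2498 + 2813·39 = 112205 (mod 188471).
From x ≡ 112205 (mod 188471) write x = 112205 + 188471t. Substituting into x ≡ 38 (mod 61) gives 188471t ≡ 12 (mod 61), and since 42⁻¹ ≡ 16 (mod 61), t ≡ 9. Hence x ≡ 112205 + 188471·9 = 1808444 (mod 11496731).

1808444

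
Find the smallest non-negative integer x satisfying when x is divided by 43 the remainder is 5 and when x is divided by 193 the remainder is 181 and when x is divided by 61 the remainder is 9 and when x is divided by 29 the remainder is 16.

The moduli are pairwise coprime; N = 43·193·61·29 = 14680931.
N/43 = 341417; 341417 ≡ 40 (mod 43); 40·14 ≡ 1, so inverse 14.
N/193 = 76067; 76067 ≡ 25 (mod 193); 25·139 ≡ 1, so inverse 139.
N/61 = 240671; 240671 ≡ 26 (mod 61); 26·54 ≡ 1, so inverse 54.
N/29 = 506239; 506239 ≡ 15 (mod 29); 15·2 ≡ 1, so inverse 2.
x ≡ 5·341417·14 + 181·76067·139 + 9·240671·54 + 16·506239·2 = 2070834597.
2070834597 mod 14680931 = 823326.

823326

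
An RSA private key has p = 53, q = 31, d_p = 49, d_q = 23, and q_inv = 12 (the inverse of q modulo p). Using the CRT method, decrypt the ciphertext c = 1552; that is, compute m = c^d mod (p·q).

m₁ = c^(d_p) mod p: c ≡ 15 (mod 53), and 15^49 mod 53 = 28.
m₂ = c^(d_q) mod q: c ≡ 2 (mod 31), and 2^23 mod 31 = 8.
h = q_inv·(m₁ − m₂) mod p = 12·(28 − 8) mod 53 = 28.
m = m₂ + h·q = 8 + 28·31 = 876.

876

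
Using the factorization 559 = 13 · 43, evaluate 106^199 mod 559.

141

Mod 13: 106 ≡ 2; by Fermat, exponent reduces to 199 mod 12 = 7; 2^7 ≡ 11 (mod 13).
Mod 43: 106 ≡ 20; by Fermat, exponent reduces to 199 mod 42 = 31; 20^31 ≡ 12 (mod 43).
Combine by CRT: x ≡ 11 (mod 13), x ≡ 12 (mod 43) ⇒ x ≡ 141 (mod 559).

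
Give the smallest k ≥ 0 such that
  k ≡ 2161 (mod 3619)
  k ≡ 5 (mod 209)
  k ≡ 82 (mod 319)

1098718

gcd(3619, 209) = 11 and 11 | (5 − 2161), so the pair is consistent; merging gives k ≡ 67303 (mod 68761), where 68761 = lcm(3619, 209).
gcd(68761, 319) = 11 and 11 | (82 − 67303), so the pair is consistent; merging gives k ≡ 1098718 (mod 1994069), where 1994069 = lcm(68761, 319).
The solution is unique modulo lcm(3619, 209, 319) = 1994069.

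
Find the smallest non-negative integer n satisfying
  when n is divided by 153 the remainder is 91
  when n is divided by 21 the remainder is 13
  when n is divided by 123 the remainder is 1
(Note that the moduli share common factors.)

gcd(153, 21) = 3 and 3 | (13 − 91), so the pair is consistent; merging gives n ≡ 244 (mod 1071), where 1071 = lcm(153, 21).
gcd(1071, 123) = 3 and 3 | (1 − 244), so the pair is consistent; merging gives n ≡ 18451 (mod 43911), where 43911 = lcm(1071, 123).
The solution is unique modulo lcm(153, 21, 123) = 43911.

18451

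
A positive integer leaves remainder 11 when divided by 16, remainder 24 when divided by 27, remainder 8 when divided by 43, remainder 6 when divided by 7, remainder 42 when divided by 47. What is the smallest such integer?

The moduli are pairwise coprime; N = 16·27·43·7·47 = 6111504.
N/16 = 381969; 381969 ≡ 1 (mod 16), inverse 1.
N/27 = 226352; 226352 ≡ 11 (mod 27); 11·5 ≡ 1, so inverse 5.
N/43 = 142128; 142128 ≡ 13 (mod 43); 13·10 ≡ 1, so inverse 10.
N/7 = 873072; 873072 ≡ 4 (mod 7); 4·2 ≡ 1, so inverse 2.
N/47 = 130032; 130032 ≡ 30 (mod 47); 30·11 ≡ 1, so inverse 11.
m ≡ 11·381969·1 + 24·226352·5 + 8·142128·10 + 6·873072·2 + 42·130032·11 = 113285787.
113285787 mod 6111504 = 3278715.

3278715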